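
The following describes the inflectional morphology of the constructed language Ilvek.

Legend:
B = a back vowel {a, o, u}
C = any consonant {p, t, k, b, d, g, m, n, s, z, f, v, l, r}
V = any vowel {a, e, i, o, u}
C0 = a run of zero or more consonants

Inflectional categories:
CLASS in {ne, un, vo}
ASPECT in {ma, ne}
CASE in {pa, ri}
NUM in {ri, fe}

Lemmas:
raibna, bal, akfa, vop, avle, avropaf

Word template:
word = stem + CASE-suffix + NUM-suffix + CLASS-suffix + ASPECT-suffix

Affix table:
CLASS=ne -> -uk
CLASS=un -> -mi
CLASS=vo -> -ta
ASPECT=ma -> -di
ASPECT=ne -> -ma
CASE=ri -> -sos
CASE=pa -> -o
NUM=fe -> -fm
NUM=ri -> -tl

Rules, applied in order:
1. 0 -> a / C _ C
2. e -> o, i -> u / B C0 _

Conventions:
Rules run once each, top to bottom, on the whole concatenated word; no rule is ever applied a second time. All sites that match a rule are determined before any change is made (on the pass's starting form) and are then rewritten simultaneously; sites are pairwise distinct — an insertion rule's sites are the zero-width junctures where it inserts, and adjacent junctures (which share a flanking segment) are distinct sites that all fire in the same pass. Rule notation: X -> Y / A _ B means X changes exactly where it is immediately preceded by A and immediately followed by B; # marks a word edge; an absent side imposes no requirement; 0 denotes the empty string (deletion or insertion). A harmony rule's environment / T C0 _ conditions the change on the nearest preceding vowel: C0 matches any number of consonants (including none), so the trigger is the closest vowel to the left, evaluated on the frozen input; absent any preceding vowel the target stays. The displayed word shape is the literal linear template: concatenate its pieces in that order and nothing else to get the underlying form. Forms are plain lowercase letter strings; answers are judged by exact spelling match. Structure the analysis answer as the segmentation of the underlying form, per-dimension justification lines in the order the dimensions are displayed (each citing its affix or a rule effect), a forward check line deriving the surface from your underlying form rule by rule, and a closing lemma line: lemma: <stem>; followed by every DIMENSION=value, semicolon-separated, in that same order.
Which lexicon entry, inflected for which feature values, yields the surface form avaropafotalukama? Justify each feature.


underlying: avropaf-o-tl-uk-ma
CLASS=ne - signalled by the affix -uk
ASPECT=ne - signalled by the affix -ma
CASE=pa - signalled by the affix -o
NUM=ri - signalled by the affix -tl
check: avropafotlukma -> avaropafotalukama -> avaropafotalukama
lemma: avropaf; CLASS=ne; ASPECT=ne; CASE=pa; NUM=ri


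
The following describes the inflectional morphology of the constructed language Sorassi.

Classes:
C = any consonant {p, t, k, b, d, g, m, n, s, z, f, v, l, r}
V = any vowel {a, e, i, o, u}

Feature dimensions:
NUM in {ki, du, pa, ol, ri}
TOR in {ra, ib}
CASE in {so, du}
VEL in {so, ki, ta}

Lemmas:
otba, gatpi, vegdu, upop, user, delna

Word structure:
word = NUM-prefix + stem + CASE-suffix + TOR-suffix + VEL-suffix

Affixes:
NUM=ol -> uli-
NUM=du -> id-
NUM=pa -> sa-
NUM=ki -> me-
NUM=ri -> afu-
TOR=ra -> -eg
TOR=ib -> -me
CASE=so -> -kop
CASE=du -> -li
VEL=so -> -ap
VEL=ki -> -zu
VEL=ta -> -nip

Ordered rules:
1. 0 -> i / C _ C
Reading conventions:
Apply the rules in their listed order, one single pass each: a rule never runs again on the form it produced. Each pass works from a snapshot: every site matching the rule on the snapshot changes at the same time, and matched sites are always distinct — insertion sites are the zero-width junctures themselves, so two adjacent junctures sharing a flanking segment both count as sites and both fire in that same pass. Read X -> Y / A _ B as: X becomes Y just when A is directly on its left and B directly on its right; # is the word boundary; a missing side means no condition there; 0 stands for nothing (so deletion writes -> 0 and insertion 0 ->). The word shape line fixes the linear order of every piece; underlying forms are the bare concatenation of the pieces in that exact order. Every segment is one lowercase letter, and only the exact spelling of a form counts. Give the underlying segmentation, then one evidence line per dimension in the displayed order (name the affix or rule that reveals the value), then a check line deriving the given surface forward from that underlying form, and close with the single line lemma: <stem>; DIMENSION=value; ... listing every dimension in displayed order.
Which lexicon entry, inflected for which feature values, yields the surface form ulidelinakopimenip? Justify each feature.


underlying: uli-delna-kop-me-nip
NUM=ol - signalled by the affix uli-
TOR=ib - signalled by the affix -me
CASE=so - signalled by the affix -kop
VEL=ta - signalled by the affix -nip
check: ulidelnakopmenip -> ulidelinakopimenip
lemma: delna; NUM=ol; TOR=ib; CASE=so; VEL=ta


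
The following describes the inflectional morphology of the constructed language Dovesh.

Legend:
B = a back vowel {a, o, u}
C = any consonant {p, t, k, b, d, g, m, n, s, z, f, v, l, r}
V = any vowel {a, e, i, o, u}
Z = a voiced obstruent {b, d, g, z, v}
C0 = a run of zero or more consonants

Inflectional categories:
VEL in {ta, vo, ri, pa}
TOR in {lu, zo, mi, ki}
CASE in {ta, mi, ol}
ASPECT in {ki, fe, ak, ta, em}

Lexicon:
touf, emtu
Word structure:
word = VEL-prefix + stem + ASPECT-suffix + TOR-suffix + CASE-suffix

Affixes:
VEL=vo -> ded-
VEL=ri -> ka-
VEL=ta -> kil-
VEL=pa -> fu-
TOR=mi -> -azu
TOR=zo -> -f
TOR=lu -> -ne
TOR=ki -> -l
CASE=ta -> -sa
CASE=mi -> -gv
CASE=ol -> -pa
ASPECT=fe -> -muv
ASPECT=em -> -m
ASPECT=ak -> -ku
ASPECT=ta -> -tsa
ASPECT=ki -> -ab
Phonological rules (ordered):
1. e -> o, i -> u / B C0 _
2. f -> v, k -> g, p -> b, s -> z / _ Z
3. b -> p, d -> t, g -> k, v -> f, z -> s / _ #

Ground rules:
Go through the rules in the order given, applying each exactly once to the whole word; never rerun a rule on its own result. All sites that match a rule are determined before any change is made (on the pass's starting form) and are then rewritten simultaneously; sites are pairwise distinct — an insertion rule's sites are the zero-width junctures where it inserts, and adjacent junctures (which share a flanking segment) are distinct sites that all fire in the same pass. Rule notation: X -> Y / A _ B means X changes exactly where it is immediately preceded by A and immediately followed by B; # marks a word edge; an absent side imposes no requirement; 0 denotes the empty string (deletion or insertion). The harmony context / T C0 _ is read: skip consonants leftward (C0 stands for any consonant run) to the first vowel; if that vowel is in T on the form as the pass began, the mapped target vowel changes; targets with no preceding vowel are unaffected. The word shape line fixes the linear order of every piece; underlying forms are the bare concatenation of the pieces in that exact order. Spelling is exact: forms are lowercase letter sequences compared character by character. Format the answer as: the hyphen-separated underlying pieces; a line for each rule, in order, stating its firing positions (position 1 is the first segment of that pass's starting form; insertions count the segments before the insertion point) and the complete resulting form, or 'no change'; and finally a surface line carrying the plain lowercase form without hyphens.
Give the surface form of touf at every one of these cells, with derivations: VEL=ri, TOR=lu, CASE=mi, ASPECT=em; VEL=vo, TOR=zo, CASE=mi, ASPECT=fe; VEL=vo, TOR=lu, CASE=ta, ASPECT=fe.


cell VEL=ri, TOR=lu, CASE=mi, ASPECT=em:
underlying: ka-touf-m-ne-gv
1. e -> o, i -> u / B C0 _: fires at position(s) 9: katoufmnogv
2. f -> v, k -> g, p -> b, s -> z / _ Z: no change
3. b -> p, d -> t, g -> k, v -> f, z -> s / _ #: fires at position(s) 11: katoufmnogf
surface: katoufmnogf

cell VEL=vo, TOR=zo, CASE=mi, ASPECT=fe:
underlying: ded-touf-muv-f-gv
1. e -> o, i -> u / B C0 _: no change
2. f -> v, k -> g, p -> b, s -> z / _ Z: fires at position(s) 11: dedtoufmuvvgv
3. b -> p, d -> t, g -> k, v -> f, z -> s / _ #: fires at position(s) 13: dedtoufmuvvgf
surface: dedtoufmuvvgf

cell VEL=vo, TOR=lu, CASE=ta, ASPECT=fe:
underlying: ded-touf-muv-ne-sa
1. e -> o, i -> u / B C0 _: fires at position(s) 12: dedtoufmuvnosa
2. f -> v, k -> g, p -> b, s -> z / _ Z: no change
3. b -> p, d -> t, g -> k, v -> f, z -> s / _ #: no change
surface: dedtoufmuvnosa


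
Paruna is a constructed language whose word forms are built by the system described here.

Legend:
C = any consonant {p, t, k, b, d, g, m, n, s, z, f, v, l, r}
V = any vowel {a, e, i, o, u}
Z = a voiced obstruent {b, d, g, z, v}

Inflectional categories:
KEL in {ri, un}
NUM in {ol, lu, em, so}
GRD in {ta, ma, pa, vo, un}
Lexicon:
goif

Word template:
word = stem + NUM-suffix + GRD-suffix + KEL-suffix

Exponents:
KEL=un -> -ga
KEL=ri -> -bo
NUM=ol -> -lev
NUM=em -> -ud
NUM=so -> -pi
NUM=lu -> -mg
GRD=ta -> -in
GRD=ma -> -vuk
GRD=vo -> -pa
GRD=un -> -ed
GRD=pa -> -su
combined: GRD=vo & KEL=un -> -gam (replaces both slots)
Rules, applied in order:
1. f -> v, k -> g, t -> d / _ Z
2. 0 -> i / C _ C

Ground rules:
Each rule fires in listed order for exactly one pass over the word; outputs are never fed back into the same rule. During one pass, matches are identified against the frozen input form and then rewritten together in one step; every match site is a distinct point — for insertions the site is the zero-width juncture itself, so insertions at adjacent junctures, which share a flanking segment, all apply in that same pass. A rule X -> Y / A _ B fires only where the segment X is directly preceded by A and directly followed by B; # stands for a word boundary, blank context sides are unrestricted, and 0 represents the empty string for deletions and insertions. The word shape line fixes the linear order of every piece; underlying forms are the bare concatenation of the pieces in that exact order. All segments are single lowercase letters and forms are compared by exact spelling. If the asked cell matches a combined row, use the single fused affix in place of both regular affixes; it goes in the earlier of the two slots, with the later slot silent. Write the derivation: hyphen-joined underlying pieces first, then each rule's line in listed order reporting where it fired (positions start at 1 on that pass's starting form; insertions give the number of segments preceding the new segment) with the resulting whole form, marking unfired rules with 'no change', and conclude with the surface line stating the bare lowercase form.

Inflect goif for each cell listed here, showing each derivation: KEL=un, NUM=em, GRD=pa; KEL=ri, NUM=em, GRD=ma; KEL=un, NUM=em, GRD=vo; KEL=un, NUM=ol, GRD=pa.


cell KEL=un, NUM=em, GRD=pa:
underlying: goif-ud-su-ga
1. f -> v, k -> g, t -> d / _ Z: no change
2. 0 -> i / C _ C: inserts after position(s) 6: goifudisuga
surface: goifudisuga

cell KEL=ri, NUM=em, GRD=ma:
underlying: goif-ud-vuk-bo
1. f -> v, k -> g, t -> d / _ Z: fires at position(s) 9: goifudvugbo
2. 0 -> i / C _ C: inserts after position(s) 6, 9: goifudivugibo
surface: goifudivugibo

cell KEL=un, NUM=em, GRD=vo:
underlying: goif-ud-gam
1. f -> v, k -> g, t -> d / _ Z: no change
2. 0 -> i / C _ C: inserts after position(s) 6: goifudigam
surface: goifudigam

cell KEL=un, NUM=ol, GRD=pa:
underlying: goif-lev-su-ga
1. f -> v, k -> g, t -> d / _ Z: no change
2. 0 -> i / C _ C: inserts after position(s) 4, 7: goifilevisuga
surface: goifilevisuga


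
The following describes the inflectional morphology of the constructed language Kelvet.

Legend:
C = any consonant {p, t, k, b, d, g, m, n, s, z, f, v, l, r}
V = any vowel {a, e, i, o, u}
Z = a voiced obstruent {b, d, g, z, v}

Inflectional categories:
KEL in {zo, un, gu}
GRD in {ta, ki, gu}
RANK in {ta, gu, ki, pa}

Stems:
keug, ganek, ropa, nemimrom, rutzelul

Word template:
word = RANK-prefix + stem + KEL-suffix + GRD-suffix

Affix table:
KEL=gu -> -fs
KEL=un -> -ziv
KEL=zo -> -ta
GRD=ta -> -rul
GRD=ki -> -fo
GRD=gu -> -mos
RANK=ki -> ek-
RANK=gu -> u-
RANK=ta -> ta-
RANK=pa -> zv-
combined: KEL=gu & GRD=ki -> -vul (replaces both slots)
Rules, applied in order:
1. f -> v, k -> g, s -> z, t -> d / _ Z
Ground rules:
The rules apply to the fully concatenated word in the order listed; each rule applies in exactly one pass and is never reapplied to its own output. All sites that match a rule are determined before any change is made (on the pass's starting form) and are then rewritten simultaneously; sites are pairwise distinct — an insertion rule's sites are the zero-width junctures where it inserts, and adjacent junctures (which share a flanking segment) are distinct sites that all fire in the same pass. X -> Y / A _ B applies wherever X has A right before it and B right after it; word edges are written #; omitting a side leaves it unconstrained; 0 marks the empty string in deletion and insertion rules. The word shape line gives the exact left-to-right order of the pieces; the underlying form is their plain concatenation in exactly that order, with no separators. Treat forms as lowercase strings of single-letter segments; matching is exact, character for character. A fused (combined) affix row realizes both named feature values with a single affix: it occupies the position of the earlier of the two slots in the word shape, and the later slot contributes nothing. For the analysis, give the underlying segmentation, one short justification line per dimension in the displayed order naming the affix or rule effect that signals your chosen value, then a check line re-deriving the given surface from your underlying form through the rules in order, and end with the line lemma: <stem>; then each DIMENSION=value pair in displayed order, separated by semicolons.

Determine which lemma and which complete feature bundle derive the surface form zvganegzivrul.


underlying: zv-ganek-ziv-rul
KEL=un - signalled by the affix -ziv
GRD=ta - signalled by the affix -rul
RANK=pa - signalled by the affix zv-
check: zvganekzivrul -> zvganegzivrul
lemma: ganek; KEL=un; GRD=ta; RANK=pa


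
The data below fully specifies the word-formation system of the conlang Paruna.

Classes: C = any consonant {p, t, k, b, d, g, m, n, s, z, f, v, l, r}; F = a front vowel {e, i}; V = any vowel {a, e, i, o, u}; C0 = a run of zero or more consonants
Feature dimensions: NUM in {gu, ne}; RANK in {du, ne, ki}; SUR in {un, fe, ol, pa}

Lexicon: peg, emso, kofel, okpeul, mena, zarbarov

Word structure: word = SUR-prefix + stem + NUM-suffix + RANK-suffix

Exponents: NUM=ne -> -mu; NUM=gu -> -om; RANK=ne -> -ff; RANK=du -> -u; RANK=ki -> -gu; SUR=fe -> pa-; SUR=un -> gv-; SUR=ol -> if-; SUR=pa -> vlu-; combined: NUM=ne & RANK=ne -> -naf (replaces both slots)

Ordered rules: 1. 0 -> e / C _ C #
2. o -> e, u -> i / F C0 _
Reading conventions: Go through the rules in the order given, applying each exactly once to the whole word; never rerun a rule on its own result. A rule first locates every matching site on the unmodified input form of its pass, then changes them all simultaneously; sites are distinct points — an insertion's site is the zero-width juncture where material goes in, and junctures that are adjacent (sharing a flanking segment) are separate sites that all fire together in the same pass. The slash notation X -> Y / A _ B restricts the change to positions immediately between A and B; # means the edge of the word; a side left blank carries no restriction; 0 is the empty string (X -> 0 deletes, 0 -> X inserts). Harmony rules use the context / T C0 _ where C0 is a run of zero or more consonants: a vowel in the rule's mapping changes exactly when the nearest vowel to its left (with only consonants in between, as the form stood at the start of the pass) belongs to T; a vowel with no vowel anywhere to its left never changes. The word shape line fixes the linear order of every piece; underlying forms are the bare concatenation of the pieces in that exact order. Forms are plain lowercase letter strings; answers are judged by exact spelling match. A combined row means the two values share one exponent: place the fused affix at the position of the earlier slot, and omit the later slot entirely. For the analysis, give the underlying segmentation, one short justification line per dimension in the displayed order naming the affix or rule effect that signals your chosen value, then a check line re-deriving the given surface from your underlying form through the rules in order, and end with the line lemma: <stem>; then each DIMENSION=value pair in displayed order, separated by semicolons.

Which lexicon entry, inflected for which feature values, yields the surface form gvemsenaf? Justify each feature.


underlying: gv-emso-naf
NUM=ne - signalled by the combined affix row
RANK=ne - signalled by the combined affix row
SUR=un - signalled by the affix gv-
check: gvemsonaf -> gvemsonaf -> gvemsenaf
lemma: emso; NUM=ne; RANK=ne; SUR=un


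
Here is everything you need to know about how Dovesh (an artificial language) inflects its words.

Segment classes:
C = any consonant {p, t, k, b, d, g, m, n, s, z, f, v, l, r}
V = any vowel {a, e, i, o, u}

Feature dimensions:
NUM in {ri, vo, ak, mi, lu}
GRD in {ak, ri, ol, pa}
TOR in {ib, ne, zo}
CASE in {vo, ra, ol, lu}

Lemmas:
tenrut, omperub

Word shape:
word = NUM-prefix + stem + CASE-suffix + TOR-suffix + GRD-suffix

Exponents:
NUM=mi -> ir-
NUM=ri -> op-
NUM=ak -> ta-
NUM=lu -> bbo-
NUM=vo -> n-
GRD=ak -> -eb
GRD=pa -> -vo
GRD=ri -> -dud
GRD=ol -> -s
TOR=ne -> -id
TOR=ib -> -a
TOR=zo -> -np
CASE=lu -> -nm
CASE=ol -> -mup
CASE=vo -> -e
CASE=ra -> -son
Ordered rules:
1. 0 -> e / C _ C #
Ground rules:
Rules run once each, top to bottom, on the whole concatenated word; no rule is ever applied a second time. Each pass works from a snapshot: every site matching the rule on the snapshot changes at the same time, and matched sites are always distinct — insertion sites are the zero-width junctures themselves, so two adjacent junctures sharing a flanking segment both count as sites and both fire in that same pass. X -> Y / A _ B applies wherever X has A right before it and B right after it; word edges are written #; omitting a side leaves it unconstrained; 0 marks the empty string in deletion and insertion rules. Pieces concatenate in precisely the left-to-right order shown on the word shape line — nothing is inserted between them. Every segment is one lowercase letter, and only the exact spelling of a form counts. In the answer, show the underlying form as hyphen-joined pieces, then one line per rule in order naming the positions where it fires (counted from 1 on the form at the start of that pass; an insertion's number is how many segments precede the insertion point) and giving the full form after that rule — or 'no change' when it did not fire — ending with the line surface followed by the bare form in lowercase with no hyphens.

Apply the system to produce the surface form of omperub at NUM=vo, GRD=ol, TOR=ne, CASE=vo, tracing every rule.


underlying: n-omperub-e-id-s
1. 0 -> e / C _ C #: inserts after position(s) 11: nomperubeides
surface: nomperubeides


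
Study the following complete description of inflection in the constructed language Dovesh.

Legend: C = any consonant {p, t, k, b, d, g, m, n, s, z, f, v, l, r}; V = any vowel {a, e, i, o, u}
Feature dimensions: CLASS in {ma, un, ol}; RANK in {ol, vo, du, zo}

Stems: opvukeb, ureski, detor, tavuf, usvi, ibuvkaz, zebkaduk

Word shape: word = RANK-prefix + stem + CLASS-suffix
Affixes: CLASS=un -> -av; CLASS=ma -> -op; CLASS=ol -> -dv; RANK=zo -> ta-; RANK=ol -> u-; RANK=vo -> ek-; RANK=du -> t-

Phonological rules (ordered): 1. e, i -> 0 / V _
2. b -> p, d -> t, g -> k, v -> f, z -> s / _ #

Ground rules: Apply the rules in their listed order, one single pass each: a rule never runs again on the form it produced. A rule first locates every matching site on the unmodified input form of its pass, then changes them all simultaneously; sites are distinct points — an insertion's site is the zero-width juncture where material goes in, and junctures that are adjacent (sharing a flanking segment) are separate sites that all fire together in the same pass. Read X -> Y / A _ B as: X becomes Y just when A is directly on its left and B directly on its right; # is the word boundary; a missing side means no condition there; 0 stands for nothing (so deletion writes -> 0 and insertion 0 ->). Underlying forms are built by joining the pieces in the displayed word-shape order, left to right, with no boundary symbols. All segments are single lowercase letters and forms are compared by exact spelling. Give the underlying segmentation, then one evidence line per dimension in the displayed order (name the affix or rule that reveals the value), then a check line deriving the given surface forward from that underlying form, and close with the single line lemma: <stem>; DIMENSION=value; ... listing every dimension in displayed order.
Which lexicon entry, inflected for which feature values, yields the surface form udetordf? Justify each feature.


underlying: u-detor-dv
CLASS=ol - signalled by the affix -dv
RANK=ol - signalled by the affix u-
check: udetordv -> udetordv -> udetordf
lemma: detor; CLASS=ol; RANK=ol


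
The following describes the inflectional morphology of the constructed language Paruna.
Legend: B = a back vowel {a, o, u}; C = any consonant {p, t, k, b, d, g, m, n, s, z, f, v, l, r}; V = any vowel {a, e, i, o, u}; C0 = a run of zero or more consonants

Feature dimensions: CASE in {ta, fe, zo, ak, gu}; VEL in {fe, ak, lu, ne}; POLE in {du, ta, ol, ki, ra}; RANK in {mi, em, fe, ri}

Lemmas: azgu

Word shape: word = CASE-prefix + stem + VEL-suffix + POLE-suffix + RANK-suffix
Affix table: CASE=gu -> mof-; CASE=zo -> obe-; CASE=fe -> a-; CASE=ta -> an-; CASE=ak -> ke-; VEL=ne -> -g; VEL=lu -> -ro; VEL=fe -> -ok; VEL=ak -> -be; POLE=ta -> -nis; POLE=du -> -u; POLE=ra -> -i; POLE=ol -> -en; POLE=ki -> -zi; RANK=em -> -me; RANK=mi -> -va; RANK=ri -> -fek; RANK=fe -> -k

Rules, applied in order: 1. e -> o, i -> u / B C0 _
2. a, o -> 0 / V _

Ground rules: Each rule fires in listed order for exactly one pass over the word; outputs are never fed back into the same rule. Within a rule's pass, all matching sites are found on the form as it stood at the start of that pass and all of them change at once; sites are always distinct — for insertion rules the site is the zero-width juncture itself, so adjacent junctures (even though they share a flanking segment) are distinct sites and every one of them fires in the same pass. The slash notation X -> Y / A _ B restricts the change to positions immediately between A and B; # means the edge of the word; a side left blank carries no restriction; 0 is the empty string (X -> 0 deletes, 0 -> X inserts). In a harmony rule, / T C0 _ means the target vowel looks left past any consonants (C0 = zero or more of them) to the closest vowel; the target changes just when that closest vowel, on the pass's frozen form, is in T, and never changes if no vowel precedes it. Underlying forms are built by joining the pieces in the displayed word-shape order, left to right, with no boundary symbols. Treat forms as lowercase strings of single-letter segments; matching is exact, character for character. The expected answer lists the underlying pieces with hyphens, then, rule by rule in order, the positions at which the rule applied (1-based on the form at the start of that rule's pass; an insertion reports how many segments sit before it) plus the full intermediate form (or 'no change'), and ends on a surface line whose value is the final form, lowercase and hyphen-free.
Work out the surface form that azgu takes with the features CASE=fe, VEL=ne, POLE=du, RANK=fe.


underlying: a-azgu-g-u-k
1. e -> o, i -> u / B C0 _: no change
2. a, o -> 0 / V _: fires at position(s) 2: azguguk
surface: azguguk


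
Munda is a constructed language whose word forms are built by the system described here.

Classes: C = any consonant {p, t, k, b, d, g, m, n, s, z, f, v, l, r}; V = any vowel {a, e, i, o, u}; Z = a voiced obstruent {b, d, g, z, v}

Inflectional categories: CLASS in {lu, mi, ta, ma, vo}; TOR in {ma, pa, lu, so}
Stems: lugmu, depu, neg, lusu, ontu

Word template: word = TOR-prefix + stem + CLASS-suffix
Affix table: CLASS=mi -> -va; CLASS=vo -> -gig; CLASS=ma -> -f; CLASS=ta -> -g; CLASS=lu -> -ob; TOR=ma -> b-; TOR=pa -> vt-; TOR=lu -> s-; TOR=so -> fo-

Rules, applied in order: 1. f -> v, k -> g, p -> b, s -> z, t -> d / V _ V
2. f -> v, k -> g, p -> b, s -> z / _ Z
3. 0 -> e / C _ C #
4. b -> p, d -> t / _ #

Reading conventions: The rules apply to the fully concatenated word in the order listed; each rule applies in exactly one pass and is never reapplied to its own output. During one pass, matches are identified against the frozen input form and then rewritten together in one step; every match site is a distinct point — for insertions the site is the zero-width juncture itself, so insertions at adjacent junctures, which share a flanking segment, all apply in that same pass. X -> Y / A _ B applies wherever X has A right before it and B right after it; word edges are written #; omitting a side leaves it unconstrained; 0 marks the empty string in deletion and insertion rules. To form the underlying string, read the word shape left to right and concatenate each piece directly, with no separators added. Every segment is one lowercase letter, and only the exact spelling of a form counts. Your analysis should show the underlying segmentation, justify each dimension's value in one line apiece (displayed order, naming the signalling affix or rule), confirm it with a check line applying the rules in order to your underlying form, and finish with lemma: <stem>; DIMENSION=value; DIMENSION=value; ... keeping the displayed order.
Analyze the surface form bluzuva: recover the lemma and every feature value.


underlying: b-lusu-va
CLASS=mi - signalled by the affix -va
TOR=ma - signalled by the affix b-
check: blusuva -> bluzuva -> bluzuva -> bluzuva -> bluzuva
lemma: lusu; CLASS=mi; TOR=ma


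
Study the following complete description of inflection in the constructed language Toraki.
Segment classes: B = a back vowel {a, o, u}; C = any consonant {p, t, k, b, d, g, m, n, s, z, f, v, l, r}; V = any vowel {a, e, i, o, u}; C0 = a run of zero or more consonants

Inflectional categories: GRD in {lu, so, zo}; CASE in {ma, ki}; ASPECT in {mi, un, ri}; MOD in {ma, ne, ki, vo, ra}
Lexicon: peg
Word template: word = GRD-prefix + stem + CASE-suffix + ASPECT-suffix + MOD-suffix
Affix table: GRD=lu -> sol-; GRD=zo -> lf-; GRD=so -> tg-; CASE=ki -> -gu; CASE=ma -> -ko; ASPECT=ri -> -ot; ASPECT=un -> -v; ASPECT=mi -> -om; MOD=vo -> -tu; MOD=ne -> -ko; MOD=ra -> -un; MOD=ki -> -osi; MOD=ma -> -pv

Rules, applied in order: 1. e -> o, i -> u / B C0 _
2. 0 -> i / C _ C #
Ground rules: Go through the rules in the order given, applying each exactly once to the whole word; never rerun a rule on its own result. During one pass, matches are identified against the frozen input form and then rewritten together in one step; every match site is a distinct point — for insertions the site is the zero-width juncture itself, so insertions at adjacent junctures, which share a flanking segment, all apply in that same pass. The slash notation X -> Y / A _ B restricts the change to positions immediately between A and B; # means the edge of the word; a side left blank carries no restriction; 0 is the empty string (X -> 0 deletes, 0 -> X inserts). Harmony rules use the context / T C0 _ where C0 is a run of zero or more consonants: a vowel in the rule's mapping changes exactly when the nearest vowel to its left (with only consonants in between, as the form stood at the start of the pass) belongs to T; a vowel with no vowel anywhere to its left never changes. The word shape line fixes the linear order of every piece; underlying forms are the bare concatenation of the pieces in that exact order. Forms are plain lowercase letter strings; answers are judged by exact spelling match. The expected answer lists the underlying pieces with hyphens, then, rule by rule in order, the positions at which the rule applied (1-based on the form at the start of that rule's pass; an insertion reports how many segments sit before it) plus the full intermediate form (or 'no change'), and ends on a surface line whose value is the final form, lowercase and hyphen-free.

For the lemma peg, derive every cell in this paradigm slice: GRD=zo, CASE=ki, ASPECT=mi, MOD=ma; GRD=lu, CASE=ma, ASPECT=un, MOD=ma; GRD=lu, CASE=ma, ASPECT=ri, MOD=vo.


cell GRD=zo, CASE=ki, ASPECT=mi, MOD=ma:
underlying: lf-peg-gu-om-pv
1. e -> o, i -> u / B C0 _: no change
2. 0 -> i / C _ C #: inserts after position(s) 10: lfpegguompiv
surface: lfpegguompiv

cell GRD=lu, CASE=ma, ASPECT=un, MOD=ma:
underlying: sol-peg-ko-v-pv
1. e -> o, i -> u / B C0 _: fires at position(s) 5: solpogkovpv
2. 0 -> i / C _ C #: inserts after position(s) 10: solpogkovpiv
surface: solpogkovpiv

cell GRD=lu, CASE=ma, ASPECT=ri, MOD=vo:
underlying: sol-peg-ko-ot-tu
1. e -> o, i -> u / B C0 _: fires at position(s) 5: solpogkoottu
2. 0 -> i / C _ C #: no change
surface: solpogkoottu


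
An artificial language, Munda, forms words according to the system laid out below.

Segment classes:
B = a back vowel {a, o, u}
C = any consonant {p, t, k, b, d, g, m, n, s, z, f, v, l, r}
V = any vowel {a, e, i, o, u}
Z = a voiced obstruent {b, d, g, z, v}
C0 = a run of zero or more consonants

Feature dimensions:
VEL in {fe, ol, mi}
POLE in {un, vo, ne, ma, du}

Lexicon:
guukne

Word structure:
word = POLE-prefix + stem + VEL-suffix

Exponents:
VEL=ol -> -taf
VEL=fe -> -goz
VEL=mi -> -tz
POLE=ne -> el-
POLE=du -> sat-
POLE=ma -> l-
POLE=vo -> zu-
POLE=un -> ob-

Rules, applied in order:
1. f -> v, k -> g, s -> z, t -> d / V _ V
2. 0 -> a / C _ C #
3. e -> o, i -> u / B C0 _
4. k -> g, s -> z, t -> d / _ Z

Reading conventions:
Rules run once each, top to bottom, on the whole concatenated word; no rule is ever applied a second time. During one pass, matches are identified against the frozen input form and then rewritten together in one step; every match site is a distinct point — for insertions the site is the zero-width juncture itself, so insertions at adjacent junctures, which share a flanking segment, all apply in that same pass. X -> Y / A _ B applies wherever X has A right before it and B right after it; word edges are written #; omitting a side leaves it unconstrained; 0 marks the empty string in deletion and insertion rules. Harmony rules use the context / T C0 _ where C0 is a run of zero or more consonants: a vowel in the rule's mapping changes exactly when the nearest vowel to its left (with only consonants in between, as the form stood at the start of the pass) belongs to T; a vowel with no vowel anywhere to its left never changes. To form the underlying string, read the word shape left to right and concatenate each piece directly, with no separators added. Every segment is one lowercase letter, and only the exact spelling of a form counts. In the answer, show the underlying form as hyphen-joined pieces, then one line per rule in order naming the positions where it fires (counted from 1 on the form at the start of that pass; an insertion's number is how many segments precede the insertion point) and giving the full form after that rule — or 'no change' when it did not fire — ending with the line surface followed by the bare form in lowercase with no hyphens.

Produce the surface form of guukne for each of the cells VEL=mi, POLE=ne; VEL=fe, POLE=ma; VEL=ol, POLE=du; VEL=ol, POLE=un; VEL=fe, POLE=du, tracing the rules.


cell VEL=mi, POLE=ne:
underlying: el-guukne-tz
1. f -> v, k -> g, s -> z, t -> d / V _ V: no change
2. 0 -> a / C _ C #: inserts after position(s) 9: elguuknetaz
3. e -> o, i -> u / B C0 _: fires at position(s) 8: elguuknotaz
4. k -> g, s -> z, t -> d / _ Z: no change
surface: elguuknotaz

cell VEL=fe, POLE=ma:
underlying: l-guukne-goz
1. f -> v, k -> g, s -> z, t -> d / V _ V: no change
2. 0 -> a / C _ C #: no change
3. e -> o, i -> u / B C0 _: fires at position(s) 7: lguuknogoz
4. k -> g, s -> z, t -> d / _ Z: no change
surface: lguuknogoz

cell VEL=ol, POLE=du:
underlying: sat-guukne-taf
1. f -> v, k -> g, s -> z, t -> d / V _ V: fires at position(s) 10: satguuknedaf
2. 0 -> a / C _ C #: no change
3. e -> o, i -> u / B C0 _: fires at position(s) 9: satguuknodaf
4. k -> g, s -> z, t -> d / _ Z: fires at position(s) 3: sadguuknodaf
surface: sadguuknodaf

cell VEL=ol, POLE=un:
underlying: ob-guukne-taf
1. f -> v, k -> g, s -> z, t -> d / V _ V: fires at position(s) 9: obguuknedaf
2. 0 -> a / C _ C #: no change
3. e -> o, i -> u / B C0 _: fires at position(s) 8: obguuknodaf
4. k -> g, s -> z, t -> d / _ Z: no change
surface: obguuknodaf

cell VEL=fe, POLE=du:
underlying: sat-guukne-goz
1. f -> v, k -> g, s -> z, t -> d / V _ V: no change
2. 0 -> a / C _ C #: no change
3. e -> o, i -> u / B C0 _: fires at position(s) 9: satguuknogoz
4. k -> g, s -> z, t -> d / _ Z: fires at position(s) 3: sadguuknogoz
surface: sadguuknogoz


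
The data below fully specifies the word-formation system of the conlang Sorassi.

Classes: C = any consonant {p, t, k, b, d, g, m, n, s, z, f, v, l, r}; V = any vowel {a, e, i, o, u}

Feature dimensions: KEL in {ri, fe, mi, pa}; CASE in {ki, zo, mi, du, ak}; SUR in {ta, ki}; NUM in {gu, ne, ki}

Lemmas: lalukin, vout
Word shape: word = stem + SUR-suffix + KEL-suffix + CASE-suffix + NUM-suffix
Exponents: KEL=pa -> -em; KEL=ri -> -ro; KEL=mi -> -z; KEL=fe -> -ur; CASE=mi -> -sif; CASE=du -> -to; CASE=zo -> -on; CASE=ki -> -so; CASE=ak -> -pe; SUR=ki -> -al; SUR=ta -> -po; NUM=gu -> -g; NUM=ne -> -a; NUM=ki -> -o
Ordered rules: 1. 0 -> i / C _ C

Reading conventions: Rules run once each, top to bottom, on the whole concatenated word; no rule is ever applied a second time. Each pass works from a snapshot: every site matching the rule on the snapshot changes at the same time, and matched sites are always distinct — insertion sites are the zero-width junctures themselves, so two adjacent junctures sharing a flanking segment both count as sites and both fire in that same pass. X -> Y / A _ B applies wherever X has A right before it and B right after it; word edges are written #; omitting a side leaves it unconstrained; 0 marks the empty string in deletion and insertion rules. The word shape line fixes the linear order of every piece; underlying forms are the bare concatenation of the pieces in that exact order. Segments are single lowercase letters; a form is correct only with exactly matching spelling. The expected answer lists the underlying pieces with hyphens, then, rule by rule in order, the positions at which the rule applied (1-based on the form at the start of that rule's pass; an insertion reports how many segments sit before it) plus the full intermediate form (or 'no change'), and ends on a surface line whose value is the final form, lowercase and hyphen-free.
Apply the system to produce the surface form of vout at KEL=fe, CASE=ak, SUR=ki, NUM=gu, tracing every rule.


underlying: vout-al-ur-pe-g
1. 0 -> i / C _ C: inserts after position(s) 8: voutaluripeg
surface: voutaluripeg


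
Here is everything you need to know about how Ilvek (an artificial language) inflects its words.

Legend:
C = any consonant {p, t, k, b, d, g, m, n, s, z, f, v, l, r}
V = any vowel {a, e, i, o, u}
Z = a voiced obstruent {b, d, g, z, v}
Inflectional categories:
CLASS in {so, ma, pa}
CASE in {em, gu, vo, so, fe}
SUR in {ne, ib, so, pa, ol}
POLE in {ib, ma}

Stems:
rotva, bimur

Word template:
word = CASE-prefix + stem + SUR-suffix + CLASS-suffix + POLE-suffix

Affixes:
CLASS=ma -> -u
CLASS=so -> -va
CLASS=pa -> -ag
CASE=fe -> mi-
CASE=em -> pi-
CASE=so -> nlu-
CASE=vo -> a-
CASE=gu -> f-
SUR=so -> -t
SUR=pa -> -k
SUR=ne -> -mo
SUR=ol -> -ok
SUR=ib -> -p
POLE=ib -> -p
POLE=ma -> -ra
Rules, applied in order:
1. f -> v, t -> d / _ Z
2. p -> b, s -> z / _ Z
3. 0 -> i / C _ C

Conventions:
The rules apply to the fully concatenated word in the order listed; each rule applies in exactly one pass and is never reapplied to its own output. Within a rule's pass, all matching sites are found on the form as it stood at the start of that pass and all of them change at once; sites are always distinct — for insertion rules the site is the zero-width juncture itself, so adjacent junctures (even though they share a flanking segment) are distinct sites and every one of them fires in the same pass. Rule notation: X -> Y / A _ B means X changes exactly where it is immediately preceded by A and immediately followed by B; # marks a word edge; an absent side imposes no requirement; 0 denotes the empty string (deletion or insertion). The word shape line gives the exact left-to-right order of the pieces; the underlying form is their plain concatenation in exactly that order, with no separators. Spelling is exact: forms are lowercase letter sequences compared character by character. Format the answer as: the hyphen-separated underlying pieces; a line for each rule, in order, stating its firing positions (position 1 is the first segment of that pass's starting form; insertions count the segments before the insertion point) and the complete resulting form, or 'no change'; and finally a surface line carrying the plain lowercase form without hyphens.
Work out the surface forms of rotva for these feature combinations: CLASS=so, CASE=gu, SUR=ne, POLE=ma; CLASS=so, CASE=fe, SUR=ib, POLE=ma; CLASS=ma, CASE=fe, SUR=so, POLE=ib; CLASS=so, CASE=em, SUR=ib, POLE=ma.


cell CLASS=so, CASE=gu, SUR=ne, POLE=ma:
underlying: f-rotva-mo-va-ra
1. f -> v, t -> d / _ Z: fires at position(s) 4: frodvamovara
2. p -> b, s -> z / _ Z: no change
3. 0 -> i / C _ C: inserts after position(s) 1, 4: firodivamovara
surface: firodivamovara

cell CLASS=so, CASE=fe, SUR=ib, POLE=ma:
underlying: mi-rotva-p-va-ra
1. f -> v, t -> d / _ Z: fires at position(s) 5: mirodvapvara
2. p -> b, s -> z / _ Z: fires at position(s) 8: mirodvabvara
3. 0 -> i / C _ C: inserts after position(s) 5, 8: mirodivabivara
surface: mirodivabivara

cell CLASS=ma, CASE=fe, SUR=so, POLE=ib:
underlying: mi-rotva-t-u-p
1. f -> v, t -> d / _ Z: fires at position(s) 5: mirodvatup
2. p -> b, s -> z / _ Z: no change
3. 0 -> i / C _ C: inserts after position(s) 5: mirodivatup
surface: mirodivatup

cell CLASS=so, CASE=em, SUR=ib, POLE=ma:
underlying: pi-rotva-p-va-ra
1. f -> v, t -> d / _ Z: fires at position(s) 5: pirodvapvara
2. p -> b, s -> z / _ Z: fires at position(s) 8: pirodvabvara
3. 0 -> i / C _ C: inserts after position(s) 5, 8: pirodivabivara
surface: pirodivabivara


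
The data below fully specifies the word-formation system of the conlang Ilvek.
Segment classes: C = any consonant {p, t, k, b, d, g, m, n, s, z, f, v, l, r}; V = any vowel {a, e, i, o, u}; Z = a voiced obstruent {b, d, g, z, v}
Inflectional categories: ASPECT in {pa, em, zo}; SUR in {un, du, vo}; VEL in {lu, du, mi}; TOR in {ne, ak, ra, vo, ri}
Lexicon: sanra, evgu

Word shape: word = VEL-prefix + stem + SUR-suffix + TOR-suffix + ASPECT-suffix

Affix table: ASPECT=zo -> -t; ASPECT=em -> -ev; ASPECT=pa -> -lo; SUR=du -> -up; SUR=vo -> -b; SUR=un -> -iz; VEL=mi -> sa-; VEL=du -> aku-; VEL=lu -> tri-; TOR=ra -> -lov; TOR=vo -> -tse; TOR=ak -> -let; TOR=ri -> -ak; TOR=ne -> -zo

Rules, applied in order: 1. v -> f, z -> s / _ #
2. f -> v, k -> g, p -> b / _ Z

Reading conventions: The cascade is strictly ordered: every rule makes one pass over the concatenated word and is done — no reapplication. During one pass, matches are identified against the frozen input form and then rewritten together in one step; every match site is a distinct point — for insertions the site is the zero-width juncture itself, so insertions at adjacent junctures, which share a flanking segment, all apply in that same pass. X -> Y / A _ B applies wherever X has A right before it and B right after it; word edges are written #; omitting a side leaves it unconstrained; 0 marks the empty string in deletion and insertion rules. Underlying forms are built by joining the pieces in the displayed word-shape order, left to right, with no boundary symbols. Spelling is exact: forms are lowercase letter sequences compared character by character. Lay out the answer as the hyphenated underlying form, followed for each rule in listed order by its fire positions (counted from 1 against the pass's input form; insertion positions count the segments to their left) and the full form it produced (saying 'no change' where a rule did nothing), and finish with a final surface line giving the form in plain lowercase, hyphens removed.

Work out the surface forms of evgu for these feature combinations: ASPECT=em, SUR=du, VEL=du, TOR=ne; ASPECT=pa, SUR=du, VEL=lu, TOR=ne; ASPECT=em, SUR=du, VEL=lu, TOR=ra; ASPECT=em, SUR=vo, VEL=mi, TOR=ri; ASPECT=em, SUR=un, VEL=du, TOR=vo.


cell ASPECT=em, SUR=du, VEL=du, TOR=ne:
underlying: aku-evgu-up-zo-ev
1. v -> f, z -> s / _ #: fires at position(s) 13: akuevguupzoef
2. f -> v, k -> g, p -> b / _ Z: fires at position(s) 9: akuevguubzoef
surface: akuevguubzoef

cell ASPECT=pa, SUR=du, VEL=lu, TOR=ne:
underlying: tri-evgu-up-zo-lo
1. v -> f, z -> s / _ #: no change
2. f -> v, k -> g, p -> b / _ Z: fires at position(s) 9: trievguubzolo
surface: trievguubzolo

cell ASPECT=em, SUR=du, VEL=lu, TOR=ra:
underlying: tri-evgu-up-lov-ev
1. v -> f, z -> s / _ #: fires at position(s) 14: trievguuplovef
2. f -> v, k -> g, p -> b / _ Z: no change
surface: trievguuplovef

cell ASPECT=em, SUR=vo, VEL=mi, TOR=ri:
underlying: sa-evgu-b-ak-ev
1. v -> f, z -> s / _ #: fires at position(s) 11: saevgubakef
2. f -> v, k -> g, p -> b / _ Z: no change
surface: saevgubakef

cell ASPECT=em, SUR=un, VEL=du, TOR=vo:
underlying: aku-evgu-iz-tse-ev
1. v -> f, z -> s / _ #: fires at position(s) 14: akuevguiztseef
2. f -> v, k -> g, p -> b / _ Z: no change
surface: akuevguiztseef
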